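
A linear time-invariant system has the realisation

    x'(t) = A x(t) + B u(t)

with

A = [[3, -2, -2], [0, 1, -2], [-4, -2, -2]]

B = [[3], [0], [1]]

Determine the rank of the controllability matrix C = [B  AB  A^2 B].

AB = [[7], [-2], [-14]]
A^2B = [[53], [26], [4]]
Controllability matrix C = [B  AB  A^2B] = [[3, 7, 53], [0, -2, 26], [1, -14, 4]]
det(C) = 3·((-2)·4 - 26·(-14)) - 7·(0·4 - 26·1) + 53·(0·(-14) - (-2)·1) = 3·356 - 7·(-26) + 53·2 = 1356 ≠ 0, so rank(C) = 3.
rank(C) = 3 = n, so the pair (A, B) is completely controllable.

3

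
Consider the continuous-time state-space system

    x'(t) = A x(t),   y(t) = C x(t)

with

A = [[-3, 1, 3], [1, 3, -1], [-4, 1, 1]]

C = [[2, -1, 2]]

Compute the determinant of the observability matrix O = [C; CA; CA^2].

CA = [[-15, 1, 9]]
CA^2 = [[10, -3, -37]]
Observability matrix O = [C; CA; CA^2] = [[2, -1, 2], [-15, 1, 9], [10, -3, -37]]
Expanding along the first row, det(O) = 2·(1·(-37) - 9·(-3)) - (-1)·((-15)·(-37) - 9·10) + 2·((-15)·(-3) - 1·10) = 2·(-10) - (-1)·465 + 2·35 = 515
Since det(O) ≠ 0, rank(O) = 3 and the system is completely observable.

515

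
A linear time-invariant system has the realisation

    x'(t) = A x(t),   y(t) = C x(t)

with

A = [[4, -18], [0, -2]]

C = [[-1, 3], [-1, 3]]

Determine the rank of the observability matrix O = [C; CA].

CA = [[-4, 12], [-4, 12]]
Observability matrix O = [C; CA] = [[-1, 3], [-1, 3], [-4, 12], [-4, 12]]
Every row of O is a scalar multiple of row 1 = [-1, 3] (multipliers 1, 1, 4, 4), so the rows span a one-dimensional space.
O ≠ 0, hence rank(O) = 1.
rank(O) = 1 < n = 2, so the pair (A, C) is not completely observable.

1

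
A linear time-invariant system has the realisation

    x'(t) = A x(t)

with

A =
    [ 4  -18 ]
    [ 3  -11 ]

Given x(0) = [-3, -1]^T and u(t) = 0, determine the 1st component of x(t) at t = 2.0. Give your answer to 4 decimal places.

det(sI - A) = s^2 - (tr A)s + det A, with tr A = 4 + (-11) = -7 and det A = 4·(-11) - (-18)·3 = -44 - (-54) = 10.
So p(s) = det(sI - A) = s^2 + 7s + 10.
Factor s^2 + 7s + 10: two numbers with sum -7 and product 10 are -2 and -5, so s^2 + 7s + 10 = (s + 2)(s + 5).
Hence p(s) = (s + 2) (s + 5), with roots -5, -2.
The eigenvalues -5, -2 are distinct and real, so A is diagonalisable and x(t) = e^{At} x(0) = V diag(e^{λ_i t}) V^{-1} x(0), where the columns of V are the eigenvectors.
λ = -5: A - (-5)I = [[9, -18], [3, -6]]. Row 1 gives 9·v1 + (-18)·v2 = 0, so take v_1 = [2, 1]^T.
λ = -2: A - (-2)I = [[6, -18], [3, -9]]. Row 1 gives 6·v1 + (-18)·v2 = 0, so take v_2 = [-3, -1]^T.
V = [v_1 v_2] = [[2, -3], [1, -1]] has det V = 1, so V^{-1} = adj(V)/det V = [[-1, 3], [-1, 2]].
Modal coordinates z(0) = V^{-1} x(0): (-1)·(-3) + 3·(-1) = 0; (-1)·(-3) + 2·(-1) = 1; so z(0) = [0, 1]^T.
x_1(t) = Σ_i (v_i)_1 · z_i(0) · e^{λ_i t} (row 1 of V times the modal terms).
x_1(2.0) = 2·0·e^{-5·2.0} + (-3)·1·e^{-2·2.0} = 0·0.000045 + (-3)·0.018316 = -0.0549.

-0.0549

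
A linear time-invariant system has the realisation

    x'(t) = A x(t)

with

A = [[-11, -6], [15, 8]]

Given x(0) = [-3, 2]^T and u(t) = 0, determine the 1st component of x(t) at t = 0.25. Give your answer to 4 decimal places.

det(sI - A) = s^2 - (tr A)s + det A, with tr A = (-11) + 8 = -3 and det A = (-11)·8 - (-6)·15 = -88 - (-90) = 2.
So p(s) = det(sI - A) = s^2 + 3s + 2.
Factor s^2 + 3s + 2: two numbers with sum -3 and product 2 are -1 and -2, so s^2 + 3s + 2 = (s + 1)(s + 2).
Hence p(s) = (s + 1) (s + 2), with roots -2, -1.
The eigenvalues -2, -1 are distinct and real, so A is diagonalisable and x(t) = e^{At} x(0) = V diag(e^{λ_i t}) V^{-1} x(0), where the columns of V are the eigenvectors.
λ = -2: A - (-2)I = [[-9, -6], [15, 10]]. Row 1 gives (-9)·v1 + (-6)·v2 = 0, so take v_1 = [-2, 3]^T.
λ = -1: A - (-1)I = [[-10, -6], [15, 9]]. Row 1 gives (-10)·v1 + (-6)·v2 = 0, so take v_2 = [-3, 5]^T.
V = [v_1 v_2] = [[-2, -3], [3, 5]] has det V = -1, so V^{-1} = adj(V)/det V = [[-5, -3], [3, 2]].
Modal coordinates z(0) = V^{-1} x(0): (-5)·(-3) + (-3)·2 = 9; 3·(-3) + 2·2 = -5; so z(0) = [9, -5]^T.
x_1(t) = Σ_i (v_i)_1 · z_i(0) · e^{λ_i t} (row 1 of V times the modal terms).
x_1(0.25) = (-2)·9·e^{-2·0.25} + (-3)·(-5)·e^{-1·0.25} = (-18)·0.606531 + 15·0.778801 = 0.7645.

0.7645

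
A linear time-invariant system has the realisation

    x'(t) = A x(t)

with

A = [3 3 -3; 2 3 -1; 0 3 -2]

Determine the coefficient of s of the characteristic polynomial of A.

Expand det(sI - A) for the 3×3 matrix.
p(s) = s^3 - 4s^2 - 6s + 15.
(Check: constant term = det(-A) = (-1)^3 det A = 15; coefficient of s^2 = -tr A = -4.)
The coefficient of s is -6.

-6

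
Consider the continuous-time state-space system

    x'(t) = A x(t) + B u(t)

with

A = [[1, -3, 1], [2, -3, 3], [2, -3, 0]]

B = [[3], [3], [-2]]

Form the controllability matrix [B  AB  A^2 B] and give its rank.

3

AB = [[-8], [-9], [-3]]
A^2B = [[16], [2], [11]]
Controllability matrix C = [B  AB  A^2B] = [[3, -8, 16], [3, -9, 2], [-2, -3, 11]]
det(C) = 3·((-9)·11 - 2·(-3)) - (-8)·(3·11 - 2·(-2)) + 16·(3·(-3) - (-9)·(-2)) = 3·(-93) - (-8)·37 + 16·(-27) = -415 ≠ 0, so rank(C) = 3.
rank(C) = 3 = n, so the pair (A, B) is completely controllable.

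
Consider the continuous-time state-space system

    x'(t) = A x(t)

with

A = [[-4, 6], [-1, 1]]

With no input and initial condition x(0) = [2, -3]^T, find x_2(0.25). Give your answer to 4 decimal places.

det(sI - A) = s^2 - (tr A)s + det A, with tr A = (-4) + 1 = -3 and det A = (-4)·1 - 6·(-1) = -4 - (-6) = 2.
So p(s) = det(sI - A) = s^2 + 3s + 2.
Factor s^2 + 3s + 2: two numbers with sum -3 and product 2 are -1 and -2, so s^2 + 3s + 2 = (s + 1)(s + 2).
Hence p(s) = (s + 1) (s + 2), with roots -2, -1.
The eigenvalues -2, -1 are distinct and real, so A is diagonalisable and x(t) = e^{At} x(0) = V diag(e^{λ_i t}) V^{-1} x(0), where the columns of V are the eigenvectors.
λ = -2: A - (-2)I = [[-2, 6], [-1, 3]]. Row 1 gives (-2)·v1 + 6·v2 = 0, so take v_1 = [-3, -1]^T.
λ = -1: A - (-1)I = [[-3, 6], [-1, 2]]. Row 1 gives (-3)·v1 + 6·v2 = 0, so take v_2 = [-2, -1]^T.
V = [v_1 v_2] = [[-3, -2], [-1, -1]] has det V = 1, so V^{-1} = adj(V)/det V = [[-1, 2], [1, -3]].
Modal coordinates z(0) = V^{-1} x(0): (-1)·2 + 2·(-3) = -8; 1·2 + (-3)·(-3) = 11; so z(0) = [-8, 11]^T.
x_2(t) = Σ_i (v_i)_2 · z_i(0) · e^{λ_i t} (row 2 of V times the modal terms).
x_2(0.25) = (-1)·(-8)·e^{-2·0.25} + (-1)·11·e^{-1·0.25} = 8·0.606531 + (-11)·0.778801 = -3.7146.

-3.7146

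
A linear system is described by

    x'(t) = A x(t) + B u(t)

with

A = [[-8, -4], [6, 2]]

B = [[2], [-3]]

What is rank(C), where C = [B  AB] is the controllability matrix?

AB = [[-4], [6]]
Controllability matrix C = [B  AB] = [[2, -4], [-3, 6]]
Every column of C is a scalar multiple of column 1 = [2, -3] (multipliers 1, -2), so the columns span a one-dimensional space.
C ≠ 0, hence rank(C) = 1.
rank(C) = 1 < n = 2, so the pair (A, B) is not completely controllable.

1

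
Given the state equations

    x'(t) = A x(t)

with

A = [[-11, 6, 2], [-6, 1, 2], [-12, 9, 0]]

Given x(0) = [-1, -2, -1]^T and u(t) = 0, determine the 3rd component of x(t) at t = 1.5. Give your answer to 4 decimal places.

-0.1588

det(sI - A) = s^3 - (tr A)s^2 + (M11 + M22 + M33)s - det A, where Mii is the 2×2 principal minor of A obtained by deleting row i and column i.
tr A = (-11) + 1 + 0 = -10; M11 = 1·0 - 2·9 = 0 - 18 = -18; M22 = (-11)·0 - 2·(-12) = 0 - (-24) = 24; M33 = (-11)·1 - 6·(-6) = -11 - (-36) = 25; sum of minors = 31.
det A = (-11)·(1·0 - 2·9) - 6·((-6)·0 - 2·(-12)) + 2·((-6)·9 - 1·(-12)) = (-11)·(-18) - 6·24 + 2·(-42) = -30.
So p(s) = det(sI - A) = s^3 + 10s^2 + 31s + 30.
Rational-root test: any integer root divides 30. Testing small divisors, s = -2 works: p(-2) = -8 + 40 + (-62) + 30 = 0, so (s + 2) is a factor.
Dividing, p(s) = (s + 2)(s^2 + 8s + 15).
Factor s^2 + 8s + 15: two numbers with sum -8 and product 15 are -3 and -5, so s^2 + 8s + 15 = (s + 3)(s + 5).
Hence p(s) = (s + 2) (s + 3) (s + 5), with roots -5, -3, -2.
The eigenvalues -5, -3, -2 are distinct and real, so A is diagonalisable and x(t) = e^{At} x(0) = V diag(e^{λ_i t}) V^{-1} x(0), where the columns of V are the eigenvectors.
λ = -5: A - (-5)I = [[-6, 6, 2], [-6, 6, 2], [-12, 9, 5]]. v must be orthogonal to every row; (row 1) × (row 3) = [12, 6, 18], so take v_1 = [-2, -1, -3]^T.
λ = -3: A - (-3)I = [[-8, 6, 2], [-6, 4, 2], [-12, 9, 3]]. v must be orthogonal to every row; (row 1) × (row 2) = [4, 4, 4], so take v_2 = [1, 1, 1]^T.
λ = -2: A - (-2)I = [[-9, 6, 2], [-6, 3, 2], [-12, 9, 2]]. v must be orthogonal to every row; (row 1) × (row 2) = [6, 6, 9], so take v_3 = [2, 2, 3]^T.
V = [v_1 v_2 v_3] = [[-2, 1, 2], [-1, 1, 2], [-3, 1, 3]] has det V = -1, so V^{-1} = adj(V)/det V = [[-1, 1, 0], [3, 0, -2], [-2, 1, 1]].
Modal coordinates z(0) = V^{-1} x(0): (-1)·(-1) + 1·(-2) + 0·(-1) = -1; 3·(-1) + 0·(-2) + (-2)·(-1) = -1; (-2)·(-1) + 1·(-2) + 1·(-1) = -1; so z(0) = [-1, -1, -1]^T.
x_3(t) = Σ_i (v_i)_3 · z_i(0) · e^{λ_i t} (row 3 of V times the modal terms).
x_3(1.5) = (-3)·(-1)·e^{-5·1.5} + 1·(-1)·e^{-3·1.5} + 3·(-1)·e^{-2·1.5} = 3·0.000553 + (-1)·0.011109 + (-3)·0.049787 = -0.1588.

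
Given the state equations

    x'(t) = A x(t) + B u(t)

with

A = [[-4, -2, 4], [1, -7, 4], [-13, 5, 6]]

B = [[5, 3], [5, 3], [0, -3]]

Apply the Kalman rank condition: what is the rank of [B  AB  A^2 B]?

AB = [[-30, -30], [-30, -30], [-40, -42]]
A^2B = [[20, 12], [20, 12], [0, -12]]
Controllability matrix C = [B  AB  A^2B] = [[5, 3, -30, -30, 20, 12], [5, 3, -30, -30, 20, 12], [0, -3, -40, -42, 0, -12]]
The rows r1, r2, r3 of C are linearly dependent: -r1 + r2 = 0 (check each entry), so rank(C) ≤ 2.
The 2×2 minor from rows 1, 3, columns 1, 2 is 5·(-3) - 3·0 = -15 - 0 = -15 ≠ 0, so rank(C) = 2.
rank(C) = 2 < n = 3, so the pair (A, B) is not completely controllable.

2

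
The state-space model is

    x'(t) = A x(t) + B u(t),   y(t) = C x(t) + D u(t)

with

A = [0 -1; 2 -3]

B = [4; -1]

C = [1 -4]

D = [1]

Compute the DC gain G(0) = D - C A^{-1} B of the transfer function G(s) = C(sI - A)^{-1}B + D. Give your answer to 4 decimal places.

G(0) = C(-A)^{-1}B + D = -C A^{-1} B + D.
det A = 2, so A^{-1} = (1/2)·adj(A) = [[-3/2, 1/2], [-1, 0]]
A^{-1} B = [-13/2, -4]^T
C A^{-1} B = 19/2
G(0) = D - C A^{-1} B = 1 - (19/2) = -17/2 ≈ -8.5000

-8.5000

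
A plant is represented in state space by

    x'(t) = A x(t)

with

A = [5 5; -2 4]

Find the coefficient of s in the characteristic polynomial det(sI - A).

For a 2×2 matrix, det(sI - A) = s^2 - (tr A)s + det A.
tr A = 9, det A = 30.
So p(s) = s^2 - 9s + 30.
The coefficient of s is -9.

-9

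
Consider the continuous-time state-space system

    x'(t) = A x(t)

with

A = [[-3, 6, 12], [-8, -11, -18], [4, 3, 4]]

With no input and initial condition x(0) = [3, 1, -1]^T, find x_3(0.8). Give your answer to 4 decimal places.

0.3488

det(sI - A) = s^3 - (tr A)s^2 + (M11 + M22 + M33)s - det A, where Mii is the 2×2 principal minor of A obtained by deleting row i and column i.
tr A = (-3) + (-11) + 4 = -10; M11 = (-11)·4 - (-18)·3 = -44 - (-54) = 10; M22 = (-3)·4 - 12·4 = -12 - 48 = -60; M33 = (-3)·(-11) - 6·(-8) = 33 - (-48) = 81; sum of minors = 31.
det A = (-3)·((-11)·4 - (-18)·3) - 6·((-8)·4 - (-18)·4) + 12·((-8)·3 - (-11)·4) = (-3)·10 - 6·40 + 12·20 = -30.
So p(s) = det(sI - A) = s^3 + 10s^2 + 31s + 30.
Rational-root test: any integer root divides 30. Testing small divisors, s = -2 works: p(-2) = -8 + 40 + (-62) + 30 = 0, so (s + 2) is a factor.
Dividing, p(s) = (s + 2)(s^2 + 8s + 15).
Factor s^2 + 8s + 15: two numbers with sum -8 and product 15 are -3 and -5, so s^2 + 8s + 15 = (s + 3)(s + 5).
Hence p(s) = (s + 2) (s + 3) (s + 5), with roots -5, -3, -2.
The eigenvalues -5, -3, -2 are distinct and real, so A is diagonalisable and x(t) = e^{At} x(0) = V diag(e^{λ_i t}) V^{-1} x(0), where the columns of V are the eigenvectors.
λ = -5: A - (-5)I = [[2, 6, 12], [-8, -6, -18], [4, 3, 9]]. v must be orthogonal to every row; (row 1) × (row 2) = [-36, -60, 36], so take v_1 = [3, 5, -3]^T.
λ = -3: A - (-3)I = [[0, 6, 12], [-8, -8, -18], [4, 3, 7]]. v must be orthogonal to every row; (row 1) × (row 2) = [-12, -96, 48], so take v_2 = [1, 8, -4]^T.
λ = -2: A - (-2)I = [[-1, 6, 12], [-8, -9, -18], [4, 3, 6]]. v must be orthogonal to every row; (row 1) × (row 2) = [0, -114, 57], so take v_3 = [0, -2, 1]^T.
V = [v_1 v_2 v_3] = [[3, 1, 0], [5, 8, -2], [-3, -4, 1]] has det V = 1, so V^{-1} = adj(V)/det V = [[0, -1, -2], [1, 3, 6], [4, 9, 19]].
Modal coordinates z(0) = V^{-1} x(0): 0·3 + (-1)·1 + (-2)·(-1) = 1; 1·3 + 3·1 + 6·(-1) = 0; 4·3 + 9·1 + 19·(-1) = 2; so z(0) = [1, 0, 2]^T.
x_3(t) = Σ_i (v_i)_3 · z_i(0) · e^{λ_i t} (row 3 of V times the modal terms).
x_3(0.8) = (-3)·1·e^{-5·0.8} + (-4)·0·e^{-3·0.8} + 1·2·e^{-2·0.8} = (-3)·0.018316 + 0·0.090718 + 2·0.201897 = 0.3488.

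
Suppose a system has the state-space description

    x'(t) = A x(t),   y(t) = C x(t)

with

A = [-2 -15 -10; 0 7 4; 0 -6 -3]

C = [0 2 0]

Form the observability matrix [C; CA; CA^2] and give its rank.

2

CA = [[0, 14, 8]]
CA^2 = [[0, 50, 32]]
Observability matrix O = [C; CA; CA^2] = [[0, 2, 0], [0, 14, 8], [0, 50, 32]]
Column 1 of O is identically zero, so rank(O) ≤ 2.
The 2×2 minor from rows 1, 2, columns 2, 3 is 2·8 - 0·14 = 16 - 0 = 16 ≠ 0, so rank(O) = 2.
rank(O) = 2 < n = 3, so the pair (A, C) is not completely observable.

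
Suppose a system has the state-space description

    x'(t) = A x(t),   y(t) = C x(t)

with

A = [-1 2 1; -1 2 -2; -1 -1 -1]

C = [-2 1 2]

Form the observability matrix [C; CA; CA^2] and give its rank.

3

CA = [[-1, -4, -6]]
CA^2 = [[11, -4, 13]]
Observability matrix O = [C; CA; CA^2] = [[-2, 1, 2], [-1, -4, -6], [11, -4, 13]]
det(O) = (-2)·((-4)·13 - (-6)·(-4)) - 1·((-1)·13 - (-6)·11) + 2·((-1)·(-4) - (-4)·11) = (-2)·(-76) - 1·53 + 2·48 = 195 ≠ 0, so rank(O) = 3.
rank(O) = 3 = n, so the pair (A, C) is completely observable.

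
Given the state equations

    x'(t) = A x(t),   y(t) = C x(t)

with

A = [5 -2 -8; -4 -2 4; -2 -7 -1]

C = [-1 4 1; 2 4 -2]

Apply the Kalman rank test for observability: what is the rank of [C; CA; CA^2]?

2

CA = [[-23, -13, 23], [-2, 2, 2]]
CA^2 = [[-109, -89, 109], [-22, -14, 22]]
Observability matrix O = [C; CA; CA^2] = [[-1, 4, 1], [2, 4, -2], [-23, -13, 23], [-2, 2, 2], [-109, -89, 109], [-22, -14, 22]]
The columns c1, c2, c3 of O are linearly dependent: c1 + c3 = 0 (check each entry), so rank(O) ≤ 2.
The 2×2 minor from rows 1, 2, columns 1, 2 is (-1)·4 - 4·2 = -4 - 8 = -12 ≠ 0, so rank(O) = 2.
rank(O) = 2 < n = 3, so the pair (A, C) is not completely observable.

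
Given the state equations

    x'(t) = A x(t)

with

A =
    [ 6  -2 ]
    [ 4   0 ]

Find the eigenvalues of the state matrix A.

2, 4

det(sI - A) = s^2 - (tr A)s + det A, with tr A = 6 + 0 = 6 and det A = 6·0 - (-2)·4 = 0 - (-8) = 8.
So p(s) = det(sI - A) = s^2 - 6s + 8.
Factor s^2 - 6s + 8: two numbers with sum 6 and product 8 are 4 and 2, so s^2 - 6s + 8 = (s - 4)(s - 2).
Hence p(s) = (s - 4) (s - 2), with roots 2, 4.
At least one eigenvalue has non-negative real part, so the system is not asymptotically stable.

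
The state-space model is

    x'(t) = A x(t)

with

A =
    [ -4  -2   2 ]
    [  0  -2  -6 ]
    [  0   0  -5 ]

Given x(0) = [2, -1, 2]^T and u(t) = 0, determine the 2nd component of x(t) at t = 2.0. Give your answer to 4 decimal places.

det(sI - A) = s^3 - (tr A)s^2 + (M11 + M22 + M33)s - det A, where Mii is the 2×2 principal minor of A obtained by deleting row i and column i.
tr A = (-4) + (-2) + (-5) = -11; M11 = (-2)·(-5) - (-6)·0 = 10 - 0 = 10; M22 = (-4)·(-5) - 2·0 = 20 - 0 = 20; M33 = (-4)·(-2) - (-2)·0 = 8 - 0 = 8; sum of minors = 38.
det A = (-4)·((-2)·(-5) - (-6)·0) - (-2)·(0·(-5) - (-6)·0) + 2·(0·0 - (-2)·0) = (-4)·10 - (-2)·0 + 2·0 = -40.
So p(s) = det(sI - A) = s^3 + 11s^2 + 38s + 40.
Rational-root test: any integer root divides 40. Testing small divisors, s = -2 works: p(-2) = -8 + 44 + (-76) + 40 = 0, so (s + 2) is a factor.
Dividing, p(s) = (s + 2)(s^2 + 9s + 20).
Factor s^2 + 9s + 20: two numbers with sum -9 and product 20 are -4 and -5, so s^2 + 9s + 20 = (s + 4)(s + 5).
Hence p(s) = (s + 2) (s + 4) (s + 5), with roots -5, -4, -2.
The eigenvalues -5, -4, -2 are distinct and real, so A is diagonalisable and x(t) = e^{At} x(0) = V diag(e^{λ_i t}) V^{-1} x(0), where the columns of V are the eigenvectors.
λ = -5: A - (-5)I = [[1, -2, 2], [0, 3, -6], [0, 0, 0]]. v must be orthogonal to every row; (row 1) × (row 2) = [6, 6, 3], so take v_1 = [2, 2, 1]^T.
λ = -4: A - (-4)I = [[0, -2, 2], [0, 2, -6], [0, 0, -1]]. v must be orthogonal to every row; (row 1) × (row 2) = [8, 0, 0], so take v_2 = [1, 0, 0]^T.
λ = -2: A - (-2)I = [[-2, -2, 2], [0, 0, -6], [0, 0, -3]]. v must be orthogonal to every row; (row 1) × (row 2) = [12, -12, 0], so take v_3 = [1, -1, 0]^T.
V = [v_1 v_2 v_3] = [[2, 1, 1], [2, 0, -1], [1, 0, 0]] has det V = -1, so V^{-1} = adj(V)/det V = [[0, 0, 1], [1, 1, -4], [0, -1, 2]].
Modal coordinates z(0) = V^{-1} x(0): 0·2 + 0·(-1) + 1·2 = 2; 1·2 + 1·(-1) + (-4)·2 = -7; 0·2 + (-1)·(-1) + 2·2 = 5; so z(0) = [2, -7, 5]^T.
x_2(t) = Σ_i (v_i)_2 · z_i(0) · e^{λ_i t} (row 2 of V times the modal terms).
x_2(2.0) = 2·2·e^{-5·2.0} + 0·(-7)·e^{-4·2.0} + (-1)·5·e^{-2·2.0} = 4·0.000045 + 0·0.000335 + (-5)·0.018316 = -0.0914.

-0.0914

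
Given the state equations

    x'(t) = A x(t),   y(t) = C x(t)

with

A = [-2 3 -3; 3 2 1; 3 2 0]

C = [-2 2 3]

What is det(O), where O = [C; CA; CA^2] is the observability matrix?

CA = [[19, 4, 8]]
CA^2 = [[-2, 81, -53]]
Observability matrix O = [C; CA; CA^2] = [[-2, 2, 3], [19, 4, 8], [-2, 81, -53]]
Expanding along the first row, det(O) = (-2)·(4·(-53) - 8·81) - 2·(19·(-53) - 8·(-2)) + 3·(19·81 - 4·(-2)) = (-2)·(-860) - 2·(-991) + 3·1547 = 8343
Since det(O) ≠ 0, rank(O) = 3 and the system is completely observable.

8343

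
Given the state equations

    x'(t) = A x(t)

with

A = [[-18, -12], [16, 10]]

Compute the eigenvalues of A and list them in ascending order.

det(sI - A) = s^2 - (tr A)s + det A, with tr A = (-18) + 10 = -8 and det A = (-18)·10 - (-12)·16 = -180 - (-192) = 12.
So p(s) = det(sI - A) = s^2 + 8s + 12.
Factor s^2 + 8s + 12: two numbers with sum -8 and product 12 are -2 and -6, so s^2 + 8s + 12 = (s + 2)(s + 6).
Hence p(s) = (s + 2) (s + 6), with roots -6, -2.
All eigenvalues have negative real part, so the system is asymptotically stable.

-6, -2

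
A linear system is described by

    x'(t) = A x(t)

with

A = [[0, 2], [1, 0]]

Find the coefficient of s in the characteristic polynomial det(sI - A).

For a 2×2 matrix, det(sI - A) = s^2 - (tr A)s + det A.
tr A = 0, det A = -2.
So p(s) = s^2 - 2.
The coefficient of s is 0.

0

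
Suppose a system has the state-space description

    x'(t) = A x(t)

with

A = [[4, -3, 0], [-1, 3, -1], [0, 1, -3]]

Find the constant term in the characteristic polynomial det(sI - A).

23

Expand det(sI - A) for the 3×3 matrix.
p(s) = s^3 - 4s^2 - 11s + 23.
(Check: constant term = det(-A) = (-1)^3 det A = 23; coefficient of s^2 = -tr A = -4.)
The constant term is 23.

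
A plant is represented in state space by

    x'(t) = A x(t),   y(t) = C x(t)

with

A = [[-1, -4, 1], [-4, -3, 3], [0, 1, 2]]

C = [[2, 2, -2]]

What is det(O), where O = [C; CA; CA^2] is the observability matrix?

CA = [[-10, -16, 4]]
CA^2 = [[74, 92, -50]]
Observability matrix O = [C; CA; CA^2] = [[2, 2, -2], [-10, -16, 4], [74, 92, -50]]
Expanding along the first row, det(O) = 2·((-16)·(-50) - 4·92) - 2·((-10)·(-50) - 4·74) + (-2)·((-10)·92 - (-16)·74) = 2·432 - 2·204 + (-2)·264 = -72
Since det(O) ≠ 0, rank(O) = 3 and the system is completely observable.

-72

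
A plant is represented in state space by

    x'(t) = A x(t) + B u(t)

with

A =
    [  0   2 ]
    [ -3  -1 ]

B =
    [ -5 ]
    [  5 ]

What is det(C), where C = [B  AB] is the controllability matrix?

-100

AB = [[10], [10]]
Controllability matrix C = [B  AB] = [[-5, 10], [5, 10]]
det(C) = (-5)·10 - 10·5 = -50 - 50 = -100
Since det(C) ≠ 0, rank(C) = 2 and the system is completely controllable.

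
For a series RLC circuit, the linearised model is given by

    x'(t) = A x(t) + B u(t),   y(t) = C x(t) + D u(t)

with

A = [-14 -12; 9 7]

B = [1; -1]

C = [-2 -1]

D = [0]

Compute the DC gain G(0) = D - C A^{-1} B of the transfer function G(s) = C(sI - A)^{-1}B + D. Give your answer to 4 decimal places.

-0.5000

G(0) = C(-A)^{-1}B + D = -C A^{-1} B + D.
det A = 10, so A^{-1} = (1/10)·adj(A) = [[7/10, 6/5], [-9/10, -7/5]]
A^{-1} B = [-1/2, 1/2]^T
C A^{-1} B = 1/2
G(0) = D - C A^{-1} B = 0 - (1/2) = -1/2 ≈ -0.5000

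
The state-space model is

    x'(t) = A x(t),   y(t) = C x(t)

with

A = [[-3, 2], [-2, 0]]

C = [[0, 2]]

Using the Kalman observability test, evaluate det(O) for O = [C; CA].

8

CA = [[-4, 0]]
Observability matrix O = [C; CA] = [[0, 2], [-4, 0]]
det(O) = 0·0 - 2·(-4) = 0 - (-8) = 8
Since det(O) ≠ 0, rank(O) = 2 and the system is completely observable.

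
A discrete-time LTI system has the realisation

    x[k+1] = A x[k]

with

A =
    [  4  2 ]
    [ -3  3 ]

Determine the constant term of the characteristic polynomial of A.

For a 2×2 matrix, det(zI - A) = z^2 - (tr A)z + det A.
tr A = 7, det A = 18.
So p(z) = z^2 - 7z + 18.
The constant term is 18.

18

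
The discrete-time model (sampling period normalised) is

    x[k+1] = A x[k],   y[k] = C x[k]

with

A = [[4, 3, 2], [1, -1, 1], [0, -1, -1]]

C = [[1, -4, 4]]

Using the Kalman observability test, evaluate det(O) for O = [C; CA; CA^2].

81

CA = [[0, 3, -6]]
CA^2 = [[3, 3, 9]]
Observability matrix O = [C; CA; CA^2] = [[1, -4, 4], [0, 3, -6], [3, 3, 9]]
Expanding along the first row, det(O) = 1·(3·9 - (-6)·3) - (-4)·(0·9 - (-6)·3) + 4·(0·3 - 3·3) = 1·45 - (-4)·18 + 4·(-9) = 81
Since det(O) ≠ 0, rank(O) = 3 and the system is completely observable.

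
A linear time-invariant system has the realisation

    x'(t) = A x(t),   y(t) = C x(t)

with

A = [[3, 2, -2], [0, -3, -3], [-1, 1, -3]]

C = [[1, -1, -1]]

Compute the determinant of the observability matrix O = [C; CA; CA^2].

-256

CA = [[4, 4, 4]]
CA^2 = [[8, 0, -32]]
Observability matrix O = [C; CA; CA^2] = [[1, -1, -1], [4, 4, 4], [8, 0, -32]]
Expanding along the first row, det(O) = 1·(4·(-32) - 4·0) - (-1)·(4·(-32) - 4·8) + (-1)·(4·0 - 4·8) = 1·(-128) - (-1)·(-160) + (-1)·(-32) = -256
Since det(O) ≠ 0, rank(O) = 3 and the system is completely observable.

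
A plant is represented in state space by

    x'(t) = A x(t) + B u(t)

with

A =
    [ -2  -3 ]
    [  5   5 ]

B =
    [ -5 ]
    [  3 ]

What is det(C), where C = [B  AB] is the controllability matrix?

AB = [[1], [-10]]
Controllability matrix C = [B  AB] = [[-5, 1], [3, -10]]
det(C) = (-5)·(-10) - 1·3 = 50 - 3 = 47
Since det(C) ≠ 0, rank(C) = 2 and the system is completely controllable.

47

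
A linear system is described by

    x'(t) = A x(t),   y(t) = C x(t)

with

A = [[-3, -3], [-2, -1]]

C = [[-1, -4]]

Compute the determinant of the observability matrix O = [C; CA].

CA = [[11, 7]]
Observability matrix O = [C; CA] = [[-1, -4], [11, 7]]
det(O) = (-1)·7 - (-4)·11 = -7 - (-44) = 37
Since det(O) ≠ 0, rank(O) = 2 and the system is completely observable.

37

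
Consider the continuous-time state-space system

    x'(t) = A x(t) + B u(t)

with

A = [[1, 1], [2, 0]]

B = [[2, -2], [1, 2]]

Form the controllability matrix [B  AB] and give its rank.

2

AB = [[3, 0], [4, -4]]
Controllability matrix C = [B  AB] = [[2, -2, 3, 0], [1, 2, 4, -4]]
Take the 2×2 submatrix of C formed by columns 1, 2: [[2, -2], [1, 2]]. Its determinant is 2·2 - (-2)·1 = 4 - (-2) = 6 ≠ 0.
So rank(C) ≥ 2; since C has 2 rows, rank(C) = 2.
rank(C) = 2 = n, so the pair (A, B) is completely controllable.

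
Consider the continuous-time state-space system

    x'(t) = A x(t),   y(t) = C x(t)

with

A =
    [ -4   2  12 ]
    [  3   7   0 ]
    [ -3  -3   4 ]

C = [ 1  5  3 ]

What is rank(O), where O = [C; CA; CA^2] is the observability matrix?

2

CA = [[2, 28, 24]]
CA^2 = [[4, 128, 120]]
Observability matrix O = [C; CA; CA^2] = [[1, 5, 3], [2, 28, 24], [4, 128, 120]]
The columns c1, c2, c3 of O are linearly dependent: 2·c1 - c2 + c3 = 0 (check each entry), so rank(O) ≤ 2.
The 2×2 minor from rows 1, 2, columns 1, 2 is 1·28 - 5·2 = 28 - 10 = 18 ≠ 0, so rank(O) = 2.
rank(O) = 2 < n = 3, so the pair (A, C) is not completely observable.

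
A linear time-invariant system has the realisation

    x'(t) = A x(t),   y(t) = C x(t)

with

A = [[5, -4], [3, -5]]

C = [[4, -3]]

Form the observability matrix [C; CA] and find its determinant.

29

CA = [[11, -1]]
Observability matrix O = [C; CA] = [[4, -3], [11, -1]]
det(O) = 4·(-1) - (-3)·11 = -4 - (-33) = 29
Since det(O) ≠ 0, rank(O) = 2 and the system is completely observable.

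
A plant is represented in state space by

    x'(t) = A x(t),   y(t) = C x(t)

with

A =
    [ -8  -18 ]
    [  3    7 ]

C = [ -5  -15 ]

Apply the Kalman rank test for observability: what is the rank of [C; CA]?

1

CA = [[-5, -15]]
Observability matrix O = [C; CA] = [[-5, -15], [-5, -15]]
Every row of O is a scalar multiple of row 1 = [-5, -15] (multipliers 1, 1), so the rows span a one-dimensional space.
O ≠ 0, hence rank(O) = 1.
rank(O) = 1 < n = 2, so the pair (A, C) is not completely observable.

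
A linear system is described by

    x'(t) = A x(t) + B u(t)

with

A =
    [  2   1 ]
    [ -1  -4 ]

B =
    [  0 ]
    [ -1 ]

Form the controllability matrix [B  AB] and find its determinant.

-1

AB = [[-1], [4]]
Controllability matrix C = [B  AB] = [[0, -1], [-1, 4]]
det(C) = 0·4 - (-1)·(-1) = 0 - 1 = -1
Since det(C) ≠ 0, rank(C) = 2 and the system is completely controllable.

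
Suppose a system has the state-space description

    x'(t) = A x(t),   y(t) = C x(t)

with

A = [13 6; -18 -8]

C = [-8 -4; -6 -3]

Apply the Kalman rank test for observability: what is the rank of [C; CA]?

1

CA = [[-32, -16], [-24, -12]]
Observability matrix O = [C; CA] = [[-8, -4], [-6, -3], [-32, -16], [-24, -12]]
Every row of O is a scalar multiple of row 1 = [-8, -4] (multipliers 1, 3/4, 4, 3), so the rows span a one-dimensional space.
O ≠ 0, hence rank(O) = 1.
rank(O) = 1 < n = 2, so the pair (A, C) is not completely observable.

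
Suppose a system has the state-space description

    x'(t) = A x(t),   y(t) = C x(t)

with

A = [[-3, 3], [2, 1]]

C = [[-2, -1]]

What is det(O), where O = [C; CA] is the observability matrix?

CA = [[4, -7]]
Observability matrix O = [C; CA] = [[-2, -1], [4, -7]]
det(O) = (-2)·(-7) - (-1)·4 = 14 - (-4) = 18
Since det(O) ≠ 0, rank(O) = 2 and the system is completely observable.

18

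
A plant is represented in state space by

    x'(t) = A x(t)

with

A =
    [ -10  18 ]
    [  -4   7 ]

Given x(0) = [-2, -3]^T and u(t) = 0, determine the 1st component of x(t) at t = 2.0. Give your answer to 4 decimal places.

-4.4834

det(sI - A) = s^2 - (tr A)s + det A, with tr A = (-10) + 7 = -3 and det A = (-10)·7 - 18·(-4) = -70 - (-72) = 2.
So p(s) = det(sI - A) = s^2 + 3s + 2.
Factor s^2 + 3s + 2: two numbers with sum -3 and product 2 are -1 and -2, so s^2 + 3s + 2 = (s + 1)(s + 2).
Hence p(s) = (s + 1) (s + 2), with roots -2, -1.
The eigenvalues -2, -1 are distinct and real, so A is diagonalisable and x(t) = e^{At} x(0) = V diag(e^{λ_i t}) V^{-1} x(0), where the columns of V are the eigenvectors.
λ = -2: A - (-2)I = [[-8, 18], [-4, 9]]. Row 1 gives (-8)·v1 + 18·v2 = 0, so take v_1 = [-9, -4]^T.
λ = -1: A - (-1)I = [[-9, 18], [-4, 8]]. Row 1 gives (-9)·v1 + 18·v2 = 0, so take v_2 = [-2, -1]^T.
V = [v_1 v_2] = [[-9, -2], [-4, -1]] has det V = 1, so V^{-1} = adj(V)/det V = [[-1, 2], [4, -9]].
Modal coordinates z(0) = V^{-1} x(0): (-1)·(-2) + 2·(-3) = -4; 4·(-2) + (-9)·(-3) = 19; so z(0) = [-4, 19]^T.
x_1(t) = Σ_i (v_i)_1 · z_i(0) · e^{λ_i t} (row 1 of V times the modal terms).
x_1(2.0) = (-9)·(-4)·e^{-2·2.0} + (-2)·19·e^{-1·2.0} = 36·0.018316 + (-38)·0.135335 = -4.4834.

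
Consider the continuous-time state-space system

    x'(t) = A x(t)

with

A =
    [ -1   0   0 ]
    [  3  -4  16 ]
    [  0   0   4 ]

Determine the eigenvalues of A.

-4, -1, 4

det(sI - A) = s^3 - (tr A)s^2 + (M11 + M22 + M33)s - det A, where Mii is the 2×2 principal minor of A obtained by deleting row i and column i.
tr A = (-1) + (-4) + 4 = -1; M11 = (-4)·4 - 16·0 = -16 - 0 = -16; M22 = (-1)·4 - 0·0 = -4 - 0 = -4; M33 = (-1)·(-4) - 0·3 = 4 - 0 = 4; sum of minors = -16.
det A = (-1)·((-4)·4 - 16·0) - 0·(3·4 - 16·0) + 0·(3·0 - (-4)·0) = (-1)·(-16) - 0·12 + 0·0 = 16.
So p(s) = det(sI - A) = s^3 + s^2 - 16s - 16.
Rational-root test: any integer root divides -16. Testing small divisors, s = -1 works: p(-1) = -1 + 1 + 16 + (-16) = 0, so (s + 1) is a factor.
Dividing, p(s) = (s + 1)(s^2 - 16).
Factor s^2 - 16: two numbers with sum 0 and product -16 are 4 and -4, so s^2 - 16 = (s - 4)(s + 4).
Hence p(s) = (s - 4) (s + 1) (s + 4), with roots -4, -1, 4.
At least one eigenvalue has non-negative real part, so the system is not asymptotically stable.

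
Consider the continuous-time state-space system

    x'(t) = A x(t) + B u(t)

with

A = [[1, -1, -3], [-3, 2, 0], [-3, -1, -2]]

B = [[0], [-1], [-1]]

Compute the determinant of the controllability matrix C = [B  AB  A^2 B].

AB = [[4], [-2], [3]]
A^2B = [[-3], [-16], [-16]]
Controllability matrix C = [B  AB  A^2B] = [[0, 4, -3], [-1, -2, -16], [-1, 3, -16]]
Expanding along the first row, det(C) = 0·((-2)·(-16) - (-16)·3) - 4·((-1)·(-16) - (-16)·(-1)) + (-3)·((-1)·3 - (-2)·(-1)) = 0·80 - 4·0 + (-3)·(-5) = 15
Since det(C) ≠ 0, rank(C) = 3 and the system is completely controllable.

15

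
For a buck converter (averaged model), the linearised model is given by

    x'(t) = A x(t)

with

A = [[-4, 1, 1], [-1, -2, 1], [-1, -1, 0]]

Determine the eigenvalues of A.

det(sI - A) = s^3 - (tr A)s^2 + (M11 + M22 + M33)s - det A, where Mii is the 2×2 principal minor of A obtained by deleting row i and column i.
tr A = (-4) + (-2) + 0 = -6; M11 = (-2)·0 - 1·(-1) = 0 - (-1) = 1; M22 = (-4)·0 - 1·(-1) = 0 - (-1) = 1; M33 = (-4)·(-2) - 1·(-1) = 8 - (-1) = 9; sum of minors = 11.
det A = (-4)·((-2)·0 - 1·(-1)) - 1·((-1)·0 - 1·(-1)) + 1·((-1)·(-1) - (-2)·(-1)) = (-4)·1 - 1·1 + 1·(-1) = -6.
So p(s) = det(sI - A) = s^3 + 6s^2 + 11s + 6.
Rational-root test: any integer root divides 6. Testing small divisors, s = -1 works: p(-1) = -1 + 6 + (-11) + 6 = 0, so (s + 1) is a factor.
Dividing, p(s) = (s + 1)(s^2 + 5s + 6).
Factor s^2 + 5s + 6: two numbers with sum -5 and product 6 are -2 and -3, so s^2 + 5s + 6 = (s + 2)(s + 3).
Hence p(s) = (s + 1) (s + 2) (s + 3), with roots -3, -2, -1.
All eigenvalues have negative real part, so the system is asymptotically stable.

-3, -2, -1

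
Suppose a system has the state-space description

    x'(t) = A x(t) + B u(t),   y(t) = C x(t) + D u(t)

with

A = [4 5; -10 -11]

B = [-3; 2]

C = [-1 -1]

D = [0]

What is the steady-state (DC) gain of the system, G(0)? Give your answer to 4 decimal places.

G(0) = C(-A)^{-1}B + D = -C A^{-1} B + D.
det A = 6, so A^{-1} = (1/6)·adj(A) = [[-11/6, -5/6], [5/3, 2/3]]
A^{-1} B = [23/6, -11/3]^T
C A^{-1} B = -1/6
G(0) = D - C A^{-1} B = 0 - (-1/6) = 1/6 ≈ 0.1667

0.1667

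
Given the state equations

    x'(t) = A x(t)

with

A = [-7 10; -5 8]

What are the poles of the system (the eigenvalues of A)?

det(sI - A) = s^2 - (tr A)s + det A, with tr A = (-7) + 8 = 1 and det A = (-7)·8 - 10·(-5) = -56 - (-50) = -6.
So p(s) = det(sI - A) = s^2 - s - 6.
Factor s^2 - s - 6: two numbers with sum 1 and product -6 are 3 and -2, so s^2 - s - 6 = (s - 3)(s + 2).
Hence p(s) = (s - 3) (s + 2), with roots -2, 3.
At least one eigenvalue has non-negative real part, so the system is not asymptotically stable.

-2, 3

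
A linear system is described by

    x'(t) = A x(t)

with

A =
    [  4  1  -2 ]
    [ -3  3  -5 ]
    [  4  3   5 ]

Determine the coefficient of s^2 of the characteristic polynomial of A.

-12

Expand det(sI - A) for the 3×3 matrix.
p(s) = s^3 - 12s^2 + 73s - 157.
(Check: constant term = det(-A) = (-1)^3 det A = -157; coefficient of s^2 = -tr A = -12.)
The coefficient of s^2 is -12.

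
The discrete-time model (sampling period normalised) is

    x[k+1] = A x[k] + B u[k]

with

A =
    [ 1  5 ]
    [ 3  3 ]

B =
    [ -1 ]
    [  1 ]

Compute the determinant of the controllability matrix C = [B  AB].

-4

AB = [[4], [0]]
Controllability matrix C = [B  AB] = [[-1, 4], [1, 0]]
det(C) = (-1)·0 - 4·1 = 0 - 4 = -4
Since det(C) ≠ 0, rank(C) = 2 and the system is completely controllable.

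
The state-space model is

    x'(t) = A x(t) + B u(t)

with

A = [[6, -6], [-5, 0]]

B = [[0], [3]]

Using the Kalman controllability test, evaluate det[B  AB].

54

AB = [[-18], [0]]
Controllability matrix C = [B  AB] = [[0, -18], [3, 0]]
det(C) = 0·0 - (-18)·3 = 0 - (-54) = 54
Since det(C) ≠ 0, rank(C) = 2 and the system is completely controllable.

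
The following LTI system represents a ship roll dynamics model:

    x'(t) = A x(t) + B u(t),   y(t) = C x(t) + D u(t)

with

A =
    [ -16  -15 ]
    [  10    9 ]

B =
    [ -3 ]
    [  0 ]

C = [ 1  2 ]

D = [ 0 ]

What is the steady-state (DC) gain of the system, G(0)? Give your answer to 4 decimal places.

-5.5000

G(0) = C(-A)^{-1}B + D = -C A^{-1} B + D.
det A = 6, so A^{-1} = (1/6)·adj(A) = [[3/2, 5/2], [-5/3, -8/3]]
A^{-1} B = [-9/2, 5]^T
C A^{-1} B = 11/2
G(0) = D - C A^{-1} B = 0 - (11/2) = -11/2 ≈ -5.5000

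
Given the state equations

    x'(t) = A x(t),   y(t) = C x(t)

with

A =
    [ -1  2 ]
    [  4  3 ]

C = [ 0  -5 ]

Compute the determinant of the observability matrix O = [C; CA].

CA = [[-20, -15]]
Observability matrix O = [C; CA] = [[0, -5], [-20, -15]]
det(O) = 0·(-15) - (-5)·(-20) = 0 - 100 = -100
Since det(O) ≠ 0, rank(O) = 2 and the system is completely observable.

-100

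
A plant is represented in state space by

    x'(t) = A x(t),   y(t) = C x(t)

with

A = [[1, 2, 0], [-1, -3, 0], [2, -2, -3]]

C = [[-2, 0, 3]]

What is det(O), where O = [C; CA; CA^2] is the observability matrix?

84

CA = [[4, -10, -9]]
CA^2 = [[-4, 56, 27]]
Observability matrix O = [C; CA; CA^2] = [[-2, 0, 3], [4, -10, -9], [-4, 56, 27]]
Expanding along the first row, det(O) = (-2)·((-10)·27 - (-9)·56) - 0·(4·27 - (-9)·(-4)) + 3·(4·56 - (-10)·(-4)) = (-2)·234 - 0·72 + 3·184 = 84
Since det(O) ≠ 0, rank(O) = 3 and the system is completely observable.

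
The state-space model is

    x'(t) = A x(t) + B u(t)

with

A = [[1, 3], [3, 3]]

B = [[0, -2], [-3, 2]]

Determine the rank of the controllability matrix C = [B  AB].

2

AB = [[-9, 4], [-9, 0]]
Controllability matrix C = [B  AB] = [[0, -2, -9, 4], [-3, 2, -9, 0]]
Take the 2×2 submatrix of C formed by columns 1, 2: [[0, -2], [-3, 2]]. Its determinant is 0·2 - (-2)·(-3) = 0 - 6 = -6 ≠ 0.
So rank(C) ≥ 2; since C has 2 rows, rank(C) = 2.
rank(C) = 2 = n, so the pair (A, B) is completely controllable.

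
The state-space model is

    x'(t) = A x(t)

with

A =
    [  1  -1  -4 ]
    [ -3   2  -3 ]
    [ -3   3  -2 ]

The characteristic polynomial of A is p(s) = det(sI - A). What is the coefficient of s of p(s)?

Expand det(sI - A) for the 3×3 matrix.
p(s) = s^3 - s^2 - 10s - 14.
(Check: constant term = det(-A) = (-1)^3 det A = -14; coefficient of s^2 = -tr A = -1.)
The coefficient of s is -10.

-10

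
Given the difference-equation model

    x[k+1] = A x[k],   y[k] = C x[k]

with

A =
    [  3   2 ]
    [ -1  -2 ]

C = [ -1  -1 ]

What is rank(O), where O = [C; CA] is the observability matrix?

2

CA = [[-2, 0]]
Observability matrix O = [C; CA] = [[-1, -1], [-2, 0]]
det(O) = (-1)·0 - (-1)·(-2) = 0 - 2 = -2 ≠ 0, so rank(O) = 2.
rank(O) = 2 = n, so the pair (A, C) is completely observable.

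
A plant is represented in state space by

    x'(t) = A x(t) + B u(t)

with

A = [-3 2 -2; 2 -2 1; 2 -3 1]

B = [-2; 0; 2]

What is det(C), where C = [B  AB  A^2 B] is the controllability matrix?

8

AB = [[2], [-2], [-2]]
A^2B = [[-6], [6], [8]]
Controllability matrix C = [B  AB  A^2B] = [[-2, 2, -6], [0, -2, 6], [2, -2, 8]]
Expanding along the first row, det(C) = (-2)·((-2)·8 - 6·(-2)) - 2·(0·8 - 6·2) + (-6)·(0·(-2) - (-2)·2) = (-2)·(-4) - 2·(-12) + (-6)·4 = 8
Since det(C) ≠ 0, rank(C) = 3 and the system is completely controllable.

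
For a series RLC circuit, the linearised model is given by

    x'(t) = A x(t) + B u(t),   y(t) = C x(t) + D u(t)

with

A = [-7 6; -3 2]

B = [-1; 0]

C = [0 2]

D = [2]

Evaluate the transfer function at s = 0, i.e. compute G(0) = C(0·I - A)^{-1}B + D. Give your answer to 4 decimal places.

3.5000

G(0) = C(-A)^{-1}B + D = -C A^{-1} B + D.
det A = 4, so A^{-1} = (1/4)·adj(A) = [[1/2, -3/2], [3/4, -7/4]]
A^{-1} B = [-1/2, -3/4]^T
C A^{-1} B = -3/2
G(0) = D - C A^{-1} B = 2 - (-3/2) = 7/2 ≈ 3.5000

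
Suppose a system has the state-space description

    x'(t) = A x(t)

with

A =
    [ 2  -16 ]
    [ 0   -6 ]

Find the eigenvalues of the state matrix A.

det(sI - A) = s^2 - (tr A)s + det A, with tr A = 2 + (-6) = -4 and det A = 2·(-6) - (-16)·0 = -12 - 0 = -12.
So p(s) = det(sI - A) = s^2 + 4s - 12.
Factor s^2 + 4s - 12: two numbers with sum -4 and product -12 are 2 and -6, so s^2 + 4s - 12 = (s - 2)(s + 6).
Hence p(s) = (s - 2) (s + 6), with roots -6, 2.
At least one eigenvalue has non-negative real part, so the system is not asymptotically stable.

-6, 2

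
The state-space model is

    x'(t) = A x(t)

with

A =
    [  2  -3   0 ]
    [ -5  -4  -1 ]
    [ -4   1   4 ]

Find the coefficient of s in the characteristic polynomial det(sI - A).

-30

Expand det(sI - A) for the 3×3 matrix.
p(s) = s^3 - 2s^2 - 30s + 102.
(Check: constant term = det(-A) = (-1)^3 det A = 102; coefficient of s^2 = -tr A = -2.)
The coefficient of s is -30.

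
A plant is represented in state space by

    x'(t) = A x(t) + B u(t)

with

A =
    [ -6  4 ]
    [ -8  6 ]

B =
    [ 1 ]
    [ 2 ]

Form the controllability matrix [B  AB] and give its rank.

1

AB = [[2], [4]]
Controllability matrix C = [B  AB] = [[1, 2], [2, 4]]
Every column of C is a scalar multiple of column 1 = [1, 2] (multipliers 1, 2), so the columns span a one-dimensional space.
C ≠ 0, hence rank(C) = 1.
rank(C) = 1 < n = 2, so the pair (A, B) is not completely controllable.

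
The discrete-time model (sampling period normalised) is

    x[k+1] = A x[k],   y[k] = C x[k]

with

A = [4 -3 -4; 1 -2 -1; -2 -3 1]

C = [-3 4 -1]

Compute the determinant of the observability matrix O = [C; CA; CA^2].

CA = [[-6, 4, 7]]
CA^2 = [[-34, -11, 27]]
Observability matrix O = [C; CA; CA^2] = [[-3, 4, -1], [-6, 4, 7], [-34, -11, 27]]
Expanding along the first row, det(O) = (-3)·(4·27 - 7·(-11)) - 4·((-6)·27 - 7·(-34)) + (-1)·((-6)·(-11) - 4·(-34)) = (-3)·185 - 4·76 + (-1)·202 = -1061
Since det(O) ≠ 0, rank(O) = 3 and the system is completely observable.

-1061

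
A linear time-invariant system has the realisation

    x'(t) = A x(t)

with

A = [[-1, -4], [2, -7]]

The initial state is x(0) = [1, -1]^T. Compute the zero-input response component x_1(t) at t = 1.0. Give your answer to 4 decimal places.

det(sI - A) = s^2 - (tr A)s + det A, with tr A = (-1) + (-7) = -8 and det A = (-1)·(-7) - (-4)·2 = 7 - (-8) = 15.
So p(s) = det(sI - A) = s^2 + 8s + 15.
Factor s^2 + 8s + 15: two numbers with sum -8 and product 15 are -3 and -5, so s^2 + 8s + 15 = (s + 3)(s + 5).
Hence p(s) = (s + 3) (s + 5), with roots -5, -3.
The eigenvalues -5, -3 are distinct and real, so A is diagonalisable and x(t) = e^{At} x(0) = V diag(e^{λ_i t}) V^{-1} x(0), where the columns of V are the eigenvectors.
λ = -5: A - (-5)I = [[4, -4], [2, -2]]. Row 1 gives 4·v1 + (-4)·v2 = 0, so take v_1 = [-1, -1]^T.
λ = -3: A - (-3)I = [[2, -4], [2, -4]]. Row 1 gives 2·v1 + (-4)·v2 = 0, so take v_2 = [2, 1]^T.
V = [v_1 v_2] = [[-1, 2], [-1, 1]] has det V = 1, so V^{-1} = adj(V)/det V = [[1, -2], [1, -1]].
Modal coordinates z(0) = V^{-1} x(0): 1·1 + (-2)·(-1) = 3; 1·1 + (-1)·(-1) = 2; so z(0) = [3, 2]^T.
x_1(t) = Σ_i (v_i)_1 · z_i(0) · e^{λ_i t} (row 1 of V times the modal terms).
x_1(1.0) = (-1)·3·e^{-5·1.0} + 2·2·e^{-3·1.0} = (-3)·0.006738 + 4·0.049787 = 0.1789.

0.1789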